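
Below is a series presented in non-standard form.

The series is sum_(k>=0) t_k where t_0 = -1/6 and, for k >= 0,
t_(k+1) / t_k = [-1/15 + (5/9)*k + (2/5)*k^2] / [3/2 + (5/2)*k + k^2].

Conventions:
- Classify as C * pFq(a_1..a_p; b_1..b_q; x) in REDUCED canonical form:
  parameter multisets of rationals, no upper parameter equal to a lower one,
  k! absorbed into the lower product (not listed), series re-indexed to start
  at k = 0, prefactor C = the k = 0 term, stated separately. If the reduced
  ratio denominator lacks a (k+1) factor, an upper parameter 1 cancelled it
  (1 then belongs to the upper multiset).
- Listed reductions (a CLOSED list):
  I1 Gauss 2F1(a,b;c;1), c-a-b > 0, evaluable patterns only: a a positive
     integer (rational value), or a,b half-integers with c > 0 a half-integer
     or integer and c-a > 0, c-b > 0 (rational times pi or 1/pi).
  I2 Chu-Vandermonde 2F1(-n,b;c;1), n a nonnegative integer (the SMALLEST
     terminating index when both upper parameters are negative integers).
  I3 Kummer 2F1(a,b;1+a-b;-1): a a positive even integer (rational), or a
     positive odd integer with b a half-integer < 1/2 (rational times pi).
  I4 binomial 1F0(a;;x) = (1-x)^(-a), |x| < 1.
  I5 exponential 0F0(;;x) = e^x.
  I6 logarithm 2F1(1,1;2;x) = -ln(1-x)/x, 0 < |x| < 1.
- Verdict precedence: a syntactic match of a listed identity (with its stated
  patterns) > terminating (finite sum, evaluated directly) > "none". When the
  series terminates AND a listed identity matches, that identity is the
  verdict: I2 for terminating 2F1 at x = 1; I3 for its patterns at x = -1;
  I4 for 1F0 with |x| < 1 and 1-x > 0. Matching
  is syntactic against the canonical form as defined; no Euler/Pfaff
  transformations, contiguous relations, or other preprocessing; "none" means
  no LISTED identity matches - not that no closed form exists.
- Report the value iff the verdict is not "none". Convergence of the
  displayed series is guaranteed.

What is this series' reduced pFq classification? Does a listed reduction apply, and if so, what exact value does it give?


x = 2/5 here; the reduced form reads 1F0, upper {-1/9}, lower {-}, C = -1/6. Verdict: the I4 binomial reduction matches (the 1F0 binomial series: exponent 1/9, x = 2/5). Hence: (-1/6) * (3/5)^(1/9).

The tell: x = (2/5) and factor the ratio over Q (prefactor -1/6): negated roots = parameters.
Term ratio: r(k) = (2/5) * (k-1/9) / [(k+1)] - poly over poly, x = (2/5) from leading terms; C = -1/6 at k = 0.


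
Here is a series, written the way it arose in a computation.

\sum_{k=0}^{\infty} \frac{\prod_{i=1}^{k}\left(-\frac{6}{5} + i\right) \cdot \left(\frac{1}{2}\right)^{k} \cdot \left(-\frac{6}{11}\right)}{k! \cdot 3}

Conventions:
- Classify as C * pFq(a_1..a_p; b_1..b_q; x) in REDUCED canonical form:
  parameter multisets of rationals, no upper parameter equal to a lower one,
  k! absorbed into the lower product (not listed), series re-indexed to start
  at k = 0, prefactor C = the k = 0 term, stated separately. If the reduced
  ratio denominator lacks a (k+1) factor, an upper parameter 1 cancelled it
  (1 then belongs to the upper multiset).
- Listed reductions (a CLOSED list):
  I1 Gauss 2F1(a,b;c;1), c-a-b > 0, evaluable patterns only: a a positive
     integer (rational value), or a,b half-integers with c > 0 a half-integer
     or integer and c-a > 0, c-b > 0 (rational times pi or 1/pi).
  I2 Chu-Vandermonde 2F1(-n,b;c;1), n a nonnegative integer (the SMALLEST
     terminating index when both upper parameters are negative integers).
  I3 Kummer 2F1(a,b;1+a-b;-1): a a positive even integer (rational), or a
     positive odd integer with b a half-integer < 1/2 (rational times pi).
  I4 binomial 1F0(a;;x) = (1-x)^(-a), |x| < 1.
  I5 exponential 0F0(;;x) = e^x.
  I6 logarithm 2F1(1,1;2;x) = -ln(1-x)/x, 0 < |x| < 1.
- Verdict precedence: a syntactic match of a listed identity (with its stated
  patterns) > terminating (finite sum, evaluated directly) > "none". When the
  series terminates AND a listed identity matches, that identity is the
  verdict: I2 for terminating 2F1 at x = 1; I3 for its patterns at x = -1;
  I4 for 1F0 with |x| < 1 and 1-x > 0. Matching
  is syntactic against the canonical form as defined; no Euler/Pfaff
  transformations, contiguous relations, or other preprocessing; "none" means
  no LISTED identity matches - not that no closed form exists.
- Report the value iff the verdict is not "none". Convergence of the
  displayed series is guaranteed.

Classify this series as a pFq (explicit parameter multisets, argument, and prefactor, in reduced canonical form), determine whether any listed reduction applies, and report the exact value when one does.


Classification (C = -\frac{2}{11}): 1F0 with upper {-\frac{1}{5}}, lower {-}, argument x = \frac{1}{2}. Verdict at x = \frac{1}{2}: the binomial series (I4) matches (the 1F0 binomial series: exponent 1/5, x = \frac{1}{2}). Value: \left(-\frac{2}{11}\right) \cdot \left(\frac{1}{2}\right)^{\frac{1}{5}}.

Structural cue: t_0 = -\frac{2}{11} here, and the constant factors (prefactor -2/11) combine into one prefactor.
Term ratio: r(k) = \frac{1}{2} * (k-\frac{1}{5}) / [(k+1)] ; factor over Q: parameters, x = \frac{1}{2}, and C = -\frac{2}{11}.


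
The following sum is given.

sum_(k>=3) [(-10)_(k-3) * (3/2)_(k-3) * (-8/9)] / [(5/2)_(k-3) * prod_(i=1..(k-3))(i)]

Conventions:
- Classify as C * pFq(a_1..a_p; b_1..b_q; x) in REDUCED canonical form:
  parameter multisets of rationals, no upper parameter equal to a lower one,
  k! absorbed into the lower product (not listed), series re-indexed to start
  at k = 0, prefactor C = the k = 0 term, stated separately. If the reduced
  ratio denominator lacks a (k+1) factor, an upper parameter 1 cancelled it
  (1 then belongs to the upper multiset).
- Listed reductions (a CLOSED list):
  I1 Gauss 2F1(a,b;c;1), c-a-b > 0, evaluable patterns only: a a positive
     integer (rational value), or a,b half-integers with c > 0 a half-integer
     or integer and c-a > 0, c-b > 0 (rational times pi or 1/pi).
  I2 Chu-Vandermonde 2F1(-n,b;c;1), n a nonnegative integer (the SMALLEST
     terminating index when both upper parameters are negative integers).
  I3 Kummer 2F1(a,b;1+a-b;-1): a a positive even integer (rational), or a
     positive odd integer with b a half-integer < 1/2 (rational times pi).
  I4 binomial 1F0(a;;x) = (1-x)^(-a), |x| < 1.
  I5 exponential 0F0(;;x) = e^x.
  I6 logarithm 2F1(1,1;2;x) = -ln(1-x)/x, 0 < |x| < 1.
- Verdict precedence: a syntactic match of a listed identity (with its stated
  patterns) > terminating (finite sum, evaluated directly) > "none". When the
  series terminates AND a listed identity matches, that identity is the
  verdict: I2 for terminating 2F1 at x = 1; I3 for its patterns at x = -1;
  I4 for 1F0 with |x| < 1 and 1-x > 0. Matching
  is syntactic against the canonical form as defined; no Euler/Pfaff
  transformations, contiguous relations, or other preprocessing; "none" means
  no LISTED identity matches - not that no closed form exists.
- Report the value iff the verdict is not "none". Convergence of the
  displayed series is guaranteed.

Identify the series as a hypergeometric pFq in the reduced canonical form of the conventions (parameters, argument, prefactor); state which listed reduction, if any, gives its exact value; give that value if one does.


Key step: t_0 = -8/9 here, and the product of the first k integers (C = -8/9, x = 1) is k!.
Step ratio: r(k) = 1 * (k-10) (k+3/2) / [(k+5/2) (k+1)] - rational; roots negated = parameters, x = 1, C = -8/9.

Prefactor -8/9, argument 1: 2F1 with upper {-10, 3/2} over lower {5/2}. Verdict (x = 1): the Chu-Vandermonde identity I2 applies (terminating 2F1 at x = 1 with n = 10, b = 3/2, c = 5/2). Value: -2097152/66927861.


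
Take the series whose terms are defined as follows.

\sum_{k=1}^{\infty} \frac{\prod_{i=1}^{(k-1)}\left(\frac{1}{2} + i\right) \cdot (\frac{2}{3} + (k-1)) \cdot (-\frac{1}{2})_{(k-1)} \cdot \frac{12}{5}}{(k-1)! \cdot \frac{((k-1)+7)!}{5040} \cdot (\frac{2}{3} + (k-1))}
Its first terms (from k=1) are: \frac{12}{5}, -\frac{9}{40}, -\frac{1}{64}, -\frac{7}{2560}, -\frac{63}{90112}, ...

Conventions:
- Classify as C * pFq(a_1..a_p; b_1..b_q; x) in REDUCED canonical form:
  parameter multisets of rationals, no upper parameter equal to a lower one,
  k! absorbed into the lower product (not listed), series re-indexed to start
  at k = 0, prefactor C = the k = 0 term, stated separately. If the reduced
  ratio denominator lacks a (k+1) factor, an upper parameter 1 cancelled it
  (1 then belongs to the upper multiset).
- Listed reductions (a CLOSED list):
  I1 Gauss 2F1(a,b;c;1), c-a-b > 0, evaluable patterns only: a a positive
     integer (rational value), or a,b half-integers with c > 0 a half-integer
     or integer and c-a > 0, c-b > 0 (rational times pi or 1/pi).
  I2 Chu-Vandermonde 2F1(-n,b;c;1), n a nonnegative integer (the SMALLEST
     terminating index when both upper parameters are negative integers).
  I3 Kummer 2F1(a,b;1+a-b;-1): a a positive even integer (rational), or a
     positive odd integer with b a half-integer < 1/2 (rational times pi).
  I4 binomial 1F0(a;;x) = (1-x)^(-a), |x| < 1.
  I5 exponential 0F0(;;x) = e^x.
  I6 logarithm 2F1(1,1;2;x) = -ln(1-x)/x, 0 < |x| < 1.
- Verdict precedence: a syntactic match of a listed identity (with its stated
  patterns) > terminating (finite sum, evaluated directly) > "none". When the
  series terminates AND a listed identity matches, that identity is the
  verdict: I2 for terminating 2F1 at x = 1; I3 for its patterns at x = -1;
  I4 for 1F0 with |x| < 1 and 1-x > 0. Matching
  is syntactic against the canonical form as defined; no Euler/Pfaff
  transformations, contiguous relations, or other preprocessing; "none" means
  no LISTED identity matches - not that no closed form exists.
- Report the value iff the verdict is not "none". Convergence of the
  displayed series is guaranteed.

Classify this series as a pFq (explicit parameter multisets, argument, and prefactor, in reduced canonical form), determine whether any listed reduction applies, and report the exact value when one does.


Canonical form: C = \frac{12}{5} times 2F1 with upper {-\frac{1}{2}, \frac{3}{2}}, lower {8}, x = 1. Verdict: Gauss's theorem I1 (half-integer case) matches (x = 1; upper {-\frac{1}{2}, \frac{3}{2}} half-integers, c = 8 in the evaluable pattern). Exact value: \frac{16777216}{2477475} / \pi.

The tell: from the first term \frac{12}{5}: k + 2/3 divides numerator and denominator alike; prefactor 12/5 after cancelling.
Step ratio: r(k) = 1 * (k-\frac{1}{2}) (k+\frac{3}{2}) / [(k+8) (k+1)] - rational in k, leading ratio 1; with t_0 = \frac{12}{5}, classification follows.


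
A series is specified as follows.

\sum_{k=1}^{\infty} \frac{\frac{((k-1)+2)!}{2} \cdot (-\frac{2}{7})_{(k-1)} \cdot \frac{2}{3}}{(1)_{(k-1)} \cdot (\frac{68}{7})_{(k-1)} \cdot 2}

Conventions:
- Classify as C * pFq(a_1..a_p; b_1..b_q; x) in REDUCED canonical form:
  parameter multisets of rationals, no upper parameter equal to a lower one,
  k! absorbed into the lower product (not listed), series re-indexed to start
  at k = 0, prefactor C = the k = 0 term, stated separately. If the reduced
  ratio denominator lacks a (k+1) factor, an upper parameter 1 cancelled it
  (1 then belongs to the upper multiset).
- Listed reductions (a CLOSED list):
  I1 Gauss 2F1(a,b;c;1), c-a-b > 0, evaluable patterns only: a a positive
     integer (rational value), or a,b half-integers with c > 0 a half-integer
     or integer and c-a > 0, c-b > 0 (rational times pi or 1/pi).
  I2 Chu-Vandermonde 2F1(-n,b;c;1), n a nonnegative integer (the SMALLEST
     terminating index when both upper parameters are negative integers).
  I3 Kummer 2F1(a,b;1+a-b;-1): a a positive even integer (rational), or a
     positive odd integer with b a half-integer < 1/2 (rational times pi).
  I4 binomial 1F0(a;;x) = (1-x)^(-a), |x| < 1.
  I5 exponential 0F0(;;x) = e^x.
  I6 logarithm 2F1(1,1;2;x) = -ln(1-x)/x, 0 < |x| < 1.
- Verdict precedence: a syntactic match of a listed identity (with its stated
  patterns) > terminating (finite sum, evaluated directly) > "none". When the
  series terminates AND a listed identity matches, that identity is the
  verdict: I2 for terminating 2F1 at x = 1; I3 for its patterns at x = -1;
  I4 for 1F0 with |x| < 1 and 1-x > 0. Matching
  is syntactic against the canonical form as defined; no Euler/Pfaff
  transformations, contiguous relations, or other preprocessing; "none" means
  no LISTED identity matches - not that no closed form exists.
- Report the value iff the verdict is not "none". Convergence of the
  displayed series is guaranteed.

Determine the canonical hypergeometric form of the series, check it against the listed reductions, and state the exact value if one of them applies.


With C = \frac{1}{3}: the canonical form is 2F1(-\frac{2}{7}, 3; \frac{68}{7}; 1). Verdict: this is the Gauss summation I1 (x = 1: the Gamma ratio telescopes since c-a-b = 7 > 0 and a = 3 in Z>0). Sum: \frac{2867}{9604}.

The tell: t_0 = \frac{1}{3} here, and (1)_k (C = 1/3, x = 1) is k! itself.
Term ratio: r(k) = 1 * (k-\frac{2}{7}) (k+3) / [(k+\frac{68}{7}) (k+1)] - rational in k, leading ratio 1; with t_0 = \frac{1}{3}, classification follows.


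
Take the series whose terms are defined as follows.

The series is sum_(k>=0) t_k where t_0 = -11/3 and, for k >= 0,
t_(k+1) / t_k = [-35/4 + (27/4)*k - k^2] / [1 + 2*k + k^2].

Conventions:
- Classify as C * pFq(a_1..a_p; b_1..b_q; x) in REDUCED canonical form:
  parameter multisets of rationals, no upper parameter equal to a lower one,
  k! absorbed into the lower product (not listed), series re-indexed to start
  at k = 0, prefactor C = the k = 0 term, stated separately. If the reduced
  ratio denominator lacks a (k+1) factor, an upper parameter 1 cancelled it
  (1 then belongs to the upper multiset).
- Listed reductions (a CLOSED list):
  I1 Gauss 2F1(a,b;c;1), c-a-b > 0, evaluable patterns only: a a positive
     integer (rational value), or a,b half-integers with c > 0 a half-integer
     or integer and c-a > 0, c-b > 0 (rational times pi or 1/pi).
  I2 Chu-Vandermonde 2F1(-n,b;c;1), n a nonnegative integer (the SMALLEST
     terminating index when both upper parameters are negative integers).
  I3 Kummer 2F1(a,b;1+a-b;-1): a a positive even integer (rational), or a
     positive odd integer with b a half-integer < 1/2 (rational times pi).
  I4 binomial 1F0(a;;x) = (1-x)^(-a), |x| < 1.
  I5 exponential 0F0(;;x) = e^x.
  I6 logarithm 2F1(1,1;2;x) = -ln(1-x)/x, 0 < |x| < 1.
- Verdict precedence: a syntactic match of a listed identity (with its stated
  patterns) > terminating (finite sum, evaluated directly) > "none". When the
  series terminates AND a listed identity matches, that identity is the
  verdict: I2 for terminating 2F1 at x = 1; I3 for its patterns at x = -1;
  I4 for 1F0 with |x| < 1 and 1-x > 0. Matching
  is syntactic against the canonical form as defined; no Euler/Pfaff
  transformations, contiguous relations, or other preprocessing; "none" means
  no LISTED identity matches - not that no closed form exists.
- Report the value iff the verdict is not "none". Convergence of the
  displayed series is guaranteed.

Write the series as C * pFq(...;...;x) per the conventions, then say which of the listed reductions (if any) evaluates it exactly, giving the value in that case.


The series (x = -1) is 2F1: upper {-5, -7/4}, lower {1}, prefactor -11/3. Verdict: terminating - the sum ends at index 5 because -5 is a negative integer; exact evaluation follows. Hence: 16445/8192.

The tell: x = (-1) and factor the ratio over Q (C = -11/3, x = -1): negated roots = parameters.
Adjacent-term ratio: r(k) = (-1) * (k-5) (k-7/4) / [(k+1) (k+1)] - poly over poly, x = (-1) from leading terms; C = -11/3 at k = 0.


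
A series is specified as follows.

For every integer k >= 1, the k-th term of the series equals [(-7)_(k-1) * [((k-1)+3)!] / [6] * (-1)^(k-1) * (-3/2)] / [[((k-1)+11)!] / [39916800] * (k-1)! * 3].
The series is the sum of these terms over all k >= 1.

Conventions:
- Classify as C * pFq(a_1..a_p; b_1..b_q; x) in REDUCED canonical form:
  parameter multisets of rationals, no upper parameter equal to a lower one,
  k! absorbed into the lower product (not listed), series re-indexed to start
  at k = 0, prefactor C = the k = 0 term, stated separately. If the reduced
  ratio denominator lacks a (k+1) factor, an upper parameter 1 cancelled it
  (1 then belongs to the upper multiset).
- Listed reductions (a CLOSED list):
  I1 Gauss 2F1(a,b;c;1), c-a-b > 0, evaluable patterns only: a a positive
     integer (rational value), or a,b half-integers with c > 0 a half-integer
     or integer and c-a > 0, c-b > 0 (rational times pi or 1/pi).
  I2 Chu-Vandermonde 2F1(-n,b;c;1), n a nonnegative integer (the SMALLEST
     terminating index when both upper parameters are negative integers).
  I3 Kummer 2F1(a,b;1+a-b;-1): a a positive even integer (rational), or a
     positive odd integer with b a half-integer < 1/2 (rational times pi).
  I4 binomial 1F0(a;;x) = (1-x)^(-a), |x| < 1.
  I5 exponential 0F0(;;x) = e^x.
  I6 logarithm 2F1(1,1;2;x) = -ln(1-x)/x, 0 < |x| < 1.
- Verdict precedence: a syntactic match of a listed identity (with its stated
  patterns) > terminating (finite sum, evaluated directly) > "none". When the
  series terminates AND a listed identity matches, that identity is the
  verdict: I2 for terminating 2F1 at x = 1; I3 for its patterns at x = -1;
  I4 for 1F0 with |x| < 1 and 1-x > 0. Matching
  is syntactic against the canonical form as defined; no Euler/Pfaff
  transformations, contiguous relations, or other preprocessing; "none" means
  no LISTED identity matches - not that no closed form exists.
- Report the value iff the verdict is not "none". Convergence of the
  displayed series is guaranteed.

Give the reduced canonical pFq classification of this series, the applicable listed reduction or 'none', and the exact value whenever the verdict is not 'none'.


At argument -1: a 2F1 with upper {-7, 4}, lower {12}, scaled by C = -1/2. Verdict at x = -1: Kummer's theorem (I3) matches (x = -1; c = 12 equals 1+a-b for upper {-7, 4}: listed pattern). Sum: -55/12.

Key observation: x = (-1) and the denominator's factorial ratio (prefactor -1/2) is a lower Pochhammer.
Ratio: r(k) = (-1) * (k-7) (k+4) / [(k+12) (k+1)] - rational; roots negated = parameters, x = (-1), C = -1/2.


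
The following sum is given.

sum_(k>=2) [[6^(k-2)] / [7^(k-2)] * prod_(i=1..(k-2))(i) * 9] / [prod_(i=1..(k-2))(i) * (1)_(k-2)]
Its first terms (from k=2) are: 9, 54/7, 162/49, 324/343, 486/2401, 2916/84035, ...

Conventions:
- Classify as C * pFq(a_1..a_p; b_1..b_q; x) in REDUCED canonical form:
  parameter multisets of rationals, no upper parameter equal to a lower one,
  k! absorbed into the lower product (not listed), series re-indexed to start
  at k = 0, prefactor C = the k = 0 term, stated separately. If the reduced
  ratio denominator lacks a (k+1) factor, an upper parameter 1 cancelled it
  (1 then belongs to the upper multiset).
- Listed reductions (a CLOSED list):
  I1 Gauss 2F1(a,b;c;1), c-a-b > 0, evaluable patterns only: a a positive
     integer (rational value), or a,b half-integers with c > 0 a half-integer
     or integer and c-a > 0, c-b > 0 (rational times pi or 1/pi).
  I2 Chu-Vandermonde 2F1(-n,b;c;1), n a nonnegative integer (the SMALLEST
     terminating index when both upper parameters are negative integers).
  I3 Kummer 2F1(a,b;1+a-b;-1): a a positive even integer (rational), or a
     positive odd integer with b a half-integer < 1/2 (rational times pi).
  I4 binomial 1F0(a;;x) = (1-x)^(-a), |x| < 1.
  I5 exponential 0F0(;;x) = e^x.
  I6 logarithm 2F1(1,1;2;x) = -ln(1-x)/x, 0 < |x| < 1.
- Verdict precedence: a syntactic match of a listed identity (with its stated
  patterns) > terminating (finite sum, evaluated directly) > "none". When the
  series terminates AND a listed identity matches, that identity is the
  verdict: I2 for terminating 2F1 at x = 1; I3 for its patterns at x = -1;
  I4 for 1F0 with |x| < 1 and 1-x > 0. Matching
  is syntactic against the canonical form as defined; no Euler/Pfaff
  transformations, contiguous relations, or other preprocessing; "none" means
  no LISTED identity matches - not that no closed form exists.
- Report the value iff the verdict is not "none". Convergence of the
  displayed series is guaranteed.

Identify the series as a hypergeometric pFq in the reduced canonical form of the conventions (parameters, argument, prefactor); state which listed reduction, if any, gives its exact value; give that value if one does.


Reduced: x = 6/7, 0F0, upper = {-}, lower = {-}, C = 9. Verdict: this is the I5 exponential reduction (the 0F0 exponential series at x = 6/7). Hence: 9 * e^(6/7).

Key step: from the first term 9: the two geometric factors (C = 9, x = 6/7) combine into one argument.
Adjacent-term ratio: r(k) = (6/7) * 1 / [(k+1)] - poly over poly, x = (6/7) from leading terms; C = 9 at k = 0.


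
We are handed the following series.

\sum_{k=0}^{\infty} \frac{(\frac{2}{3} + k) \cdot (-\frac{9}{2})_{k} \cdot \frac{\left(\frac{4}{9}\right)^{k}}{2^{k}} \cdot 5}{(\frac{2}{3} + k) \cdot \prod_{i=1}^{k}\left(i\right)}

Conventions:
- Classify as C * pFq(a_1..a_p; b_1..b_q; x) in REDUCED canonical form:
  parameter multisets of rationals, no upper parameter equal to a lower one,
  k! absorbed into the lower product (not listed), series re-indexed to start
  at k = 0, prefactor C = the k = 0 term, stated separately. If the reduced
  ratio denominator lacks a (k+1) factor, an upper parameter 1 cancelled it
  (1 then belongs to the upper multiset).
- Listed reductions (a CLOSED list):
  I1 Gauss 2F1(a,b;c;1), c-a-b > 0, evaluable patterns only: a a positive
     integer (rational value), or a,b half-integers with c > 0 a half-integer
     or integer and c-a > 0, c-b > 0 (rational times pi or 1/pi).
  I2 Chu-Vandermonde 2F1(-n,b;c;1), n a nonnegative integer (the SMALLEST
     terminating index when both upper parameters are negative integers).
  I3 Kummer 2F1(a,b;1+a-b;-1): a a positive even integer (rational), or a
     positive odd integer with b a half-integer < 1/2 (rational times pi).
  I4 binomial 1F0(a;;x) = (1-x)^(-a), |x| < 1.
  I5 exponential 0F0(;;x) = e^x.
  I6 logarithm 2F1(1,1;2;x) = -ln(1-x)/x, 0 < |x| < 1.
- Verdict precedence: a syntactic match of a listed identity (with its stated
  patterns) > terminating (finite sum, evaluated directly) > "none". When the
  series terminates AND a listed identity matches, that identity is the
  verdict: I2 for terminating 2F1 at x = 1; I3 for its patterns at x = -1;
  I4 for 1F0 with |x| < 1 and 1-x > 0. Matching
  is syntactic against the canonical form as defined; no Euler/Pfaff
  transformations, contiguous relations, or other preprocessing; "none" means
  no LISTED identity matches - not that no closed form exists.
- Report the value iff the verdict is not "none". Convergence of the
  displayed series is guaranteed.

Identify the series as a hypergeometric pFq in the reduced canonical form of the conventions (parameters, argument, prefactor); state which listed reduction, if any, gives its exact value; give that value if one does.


Structural cue: t_0 = 5 here, and the factor k + 2/3 cancels (top and bottom), leaving C = 5.
Adjacent-term ratio: r(k) = \frac{2}{9} * (k-\frac{9}{2}) / [(k+1)] - poly over poly, x = \frac{2}{9} from leading terms; C = 5 at k = 0.

With C = 5: the canonical form is 1F0(-\frac{9}{2}; -; \frac{2}{9}). Verdict: binomial (I4) applies (the 1F0 binomial series: exponent 9/2, x = \frac{2}{9}). Exact value: 5 \cdot \left(\frac{7}{9}\right)^{\frac{9}{2}}.


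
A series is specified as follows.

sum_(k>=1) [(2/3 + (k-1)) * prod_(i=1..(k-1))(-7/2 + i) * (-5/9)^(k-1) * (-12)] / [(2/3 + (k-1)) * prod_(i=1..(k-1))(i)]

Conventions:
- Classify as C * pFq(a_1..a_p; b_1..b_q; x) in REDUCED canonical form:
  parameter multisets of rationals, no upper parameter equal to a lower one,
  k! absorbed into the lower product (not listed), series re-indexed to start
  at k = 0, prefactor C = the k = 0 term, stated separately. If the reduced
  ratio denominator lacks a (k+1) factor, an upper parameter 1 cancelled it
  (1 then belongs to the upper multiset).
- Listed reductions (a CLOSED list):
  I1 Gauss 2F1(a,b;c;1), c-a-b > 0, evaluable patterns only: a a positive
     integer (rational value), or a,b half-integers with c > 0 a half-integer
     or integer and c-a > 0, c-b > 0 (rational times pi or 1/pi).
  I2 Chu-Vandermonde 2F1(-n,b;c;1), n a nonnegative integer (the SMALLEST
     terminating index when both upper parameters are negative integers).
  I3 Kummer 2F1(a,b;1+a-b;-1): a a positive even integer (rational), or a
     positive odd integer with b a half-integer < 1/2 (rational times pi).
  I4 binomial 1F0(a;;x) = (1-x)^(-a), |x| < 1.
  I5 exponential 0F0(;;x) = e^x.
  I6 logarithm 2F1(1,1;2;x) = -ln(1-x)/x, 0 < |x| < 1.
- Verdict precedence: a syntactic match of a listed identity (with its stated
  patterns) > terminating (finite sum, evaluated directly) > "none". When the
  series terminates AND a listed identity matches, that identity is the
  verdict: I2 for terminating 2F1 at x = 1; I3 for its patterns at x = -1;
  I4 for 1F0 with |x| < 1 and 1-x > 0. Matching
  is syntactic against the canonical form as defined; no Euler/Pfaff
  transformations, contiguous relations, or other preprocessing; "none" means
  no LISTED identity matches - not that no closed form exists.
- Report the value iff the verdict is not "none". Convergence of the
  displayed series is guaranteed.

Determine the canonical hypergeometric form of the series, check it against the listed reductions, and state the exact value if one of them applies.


x = -5/9 here; the reduced form reads 1F0, upper {-5/2}, lower {-}, C = -12. Verdict: binomial (I4) applies (the 1F0 binomial series: exponent 5/2, x = -5/9). Exact value: (-12) * (14/9)^(5/2).

Structural cue: with t_0 = -12, k + 2/3 divides numerator and denominator alike; prefactor -12 after cancelling.
Adjacent-term ratio: r(k) = (-5/9) * (k-5/2) / [(k+1)] - rational in k. x = (-5/9); t_0 = -12; negate the roots.


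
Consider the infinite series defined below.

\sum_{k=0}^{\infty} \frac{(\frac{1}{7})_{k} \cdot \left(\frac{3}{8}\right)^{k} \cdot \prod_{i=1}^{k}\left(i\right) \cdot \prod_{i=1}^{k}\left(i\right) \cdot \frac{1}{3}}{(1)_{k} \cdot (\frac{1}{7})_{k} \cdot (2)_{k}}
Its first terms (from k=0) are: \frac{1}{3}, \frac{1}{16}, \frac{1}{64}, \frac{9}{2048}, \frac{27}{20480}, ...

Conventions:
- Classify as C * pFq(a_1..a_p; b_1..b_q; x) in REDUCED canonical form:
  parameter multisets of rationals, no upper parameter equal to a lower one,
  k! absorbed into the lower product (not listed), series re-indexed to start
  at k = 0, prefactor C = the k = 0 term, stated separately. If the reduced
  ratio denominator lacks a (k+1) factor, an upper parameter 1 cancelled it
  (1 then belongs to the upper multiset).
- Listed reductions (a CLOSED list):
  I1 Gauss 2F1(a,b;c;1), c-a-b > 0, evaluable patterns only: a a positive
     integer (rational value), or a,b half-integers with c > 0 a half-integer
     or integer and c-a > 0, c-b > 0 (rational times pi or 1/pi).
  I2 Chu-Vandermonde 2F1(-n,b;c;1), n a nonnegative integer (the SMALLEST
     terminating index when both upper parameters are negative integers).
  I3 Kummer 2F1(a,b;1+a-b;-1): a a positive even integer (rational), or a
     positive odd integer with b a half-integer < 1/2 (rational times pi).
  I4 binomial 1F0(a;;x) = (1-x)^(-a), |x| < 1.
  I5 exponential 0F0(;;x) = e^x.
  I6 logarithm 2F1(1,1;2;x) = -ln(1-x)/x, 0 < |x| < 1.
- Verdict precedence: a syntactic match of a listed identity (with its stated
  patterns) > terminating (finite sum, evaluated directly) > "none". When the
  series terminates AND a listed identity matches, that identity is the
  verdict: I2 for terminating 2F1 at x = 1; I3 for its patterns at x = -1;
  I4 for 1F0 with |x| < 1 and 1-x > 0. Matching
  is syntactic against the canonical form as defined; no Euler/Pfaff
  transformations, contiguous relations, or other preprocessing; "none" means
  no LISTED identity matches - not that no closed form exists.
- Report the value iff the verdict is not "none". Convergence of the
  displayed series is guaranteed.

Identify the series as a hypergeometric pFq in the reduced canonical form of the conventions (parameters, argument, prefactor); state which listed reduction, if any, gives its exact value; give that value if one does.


With C = \frac{1}{3}: the canonical form is 2F1(1, 1; 2; \frac{3}{8}). Verdict at x = \frac{3}{8}: the I6 logarithm reduction matches (the logarithm: parameters (1,1;2), x = \frac{3}{8}). Sum: \left(-\frac{8}{9}\right) \cdot \ln\left(\frac{5}{8}\right).

Key step: with t_0 = \frac{1}{3}, the parameter 1/7 appears in both the upper and lower lists and cancels.
Ratio: r(k) = \frac{3}{8} * (k+1) (k+1) / [(k+2) (k+1)] - poly over poly, x = \frac{3}{8} from leading terms; C = \frac{1}{3} at k = 0.


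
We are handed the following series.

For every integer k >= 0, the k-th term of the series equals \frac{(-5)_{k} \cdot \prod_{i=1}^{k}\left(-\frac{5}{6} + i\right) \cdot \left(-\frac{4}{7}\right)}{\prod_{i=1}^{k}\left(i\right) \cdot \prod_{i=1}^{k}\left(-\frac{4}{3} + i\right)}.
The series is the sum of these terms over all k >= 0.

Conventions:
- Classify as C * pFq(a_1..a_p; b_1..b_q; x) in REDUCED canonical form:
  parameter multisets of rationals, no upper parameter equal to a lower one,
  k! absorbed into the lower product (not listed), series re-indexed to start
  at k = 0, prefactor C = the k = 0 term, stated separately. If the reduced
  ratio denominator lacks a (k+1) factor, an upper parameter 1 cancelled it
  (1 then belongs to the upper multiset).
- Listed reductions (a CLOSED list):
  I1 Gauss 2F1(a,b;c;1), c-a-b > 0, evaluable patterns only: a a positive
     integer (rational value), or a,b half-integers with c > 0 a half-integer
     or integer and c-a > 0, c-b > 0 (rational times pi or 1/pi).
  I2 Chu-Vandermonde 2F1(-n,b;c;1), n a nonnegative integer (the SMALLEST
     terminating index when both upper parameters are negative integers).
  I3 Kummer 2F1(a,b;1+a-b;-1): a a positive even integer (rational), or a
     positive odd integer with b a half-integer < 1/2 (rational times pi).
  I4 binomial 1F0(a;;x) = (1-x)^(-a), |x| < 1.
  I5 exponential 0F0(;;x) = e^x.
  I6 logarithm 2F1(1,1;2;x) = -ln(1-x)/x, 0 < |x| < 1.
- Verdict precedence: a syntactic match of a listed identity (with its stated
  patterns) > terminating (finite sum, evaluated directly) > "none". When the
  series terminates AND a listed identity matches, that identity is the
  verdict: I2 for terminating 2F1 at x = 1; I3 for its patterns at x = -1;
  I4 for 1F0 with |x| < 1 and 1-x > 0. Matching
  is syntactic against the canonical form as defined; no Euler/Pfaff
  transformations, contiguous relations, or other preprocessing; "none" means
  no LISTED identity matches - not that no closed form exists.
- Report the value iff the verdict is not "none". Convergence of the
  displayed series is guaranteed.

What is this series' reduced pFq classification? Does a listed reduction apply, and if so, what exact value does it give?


x = 1 here; the reduced form reads 2F1, upper {-5, \frac{1}{6}}, lower {-\frac{1}{3}}, C = -\frac{4}{7}. Verdict at x = 1: the Chu-Vandermonde identity I2 matches (terminating 2F1 at x = 1 with n = 5, b = 1/6, c = -\frac{1}{3}). Sum: -\frac{729}{1408}.

First insight: from the first term -\frac{4}{7}: the product of the first k integers (prefactor -4/7) is k!.
Adjacent-term ratio: r(k) = 1 * (k-5) (k+\frac{1}{6}) / [(k-\frac{1}{3}) (k+1)] - rational in k. x = 1; t_0 = -\frac{4}{7}; negate the roots.


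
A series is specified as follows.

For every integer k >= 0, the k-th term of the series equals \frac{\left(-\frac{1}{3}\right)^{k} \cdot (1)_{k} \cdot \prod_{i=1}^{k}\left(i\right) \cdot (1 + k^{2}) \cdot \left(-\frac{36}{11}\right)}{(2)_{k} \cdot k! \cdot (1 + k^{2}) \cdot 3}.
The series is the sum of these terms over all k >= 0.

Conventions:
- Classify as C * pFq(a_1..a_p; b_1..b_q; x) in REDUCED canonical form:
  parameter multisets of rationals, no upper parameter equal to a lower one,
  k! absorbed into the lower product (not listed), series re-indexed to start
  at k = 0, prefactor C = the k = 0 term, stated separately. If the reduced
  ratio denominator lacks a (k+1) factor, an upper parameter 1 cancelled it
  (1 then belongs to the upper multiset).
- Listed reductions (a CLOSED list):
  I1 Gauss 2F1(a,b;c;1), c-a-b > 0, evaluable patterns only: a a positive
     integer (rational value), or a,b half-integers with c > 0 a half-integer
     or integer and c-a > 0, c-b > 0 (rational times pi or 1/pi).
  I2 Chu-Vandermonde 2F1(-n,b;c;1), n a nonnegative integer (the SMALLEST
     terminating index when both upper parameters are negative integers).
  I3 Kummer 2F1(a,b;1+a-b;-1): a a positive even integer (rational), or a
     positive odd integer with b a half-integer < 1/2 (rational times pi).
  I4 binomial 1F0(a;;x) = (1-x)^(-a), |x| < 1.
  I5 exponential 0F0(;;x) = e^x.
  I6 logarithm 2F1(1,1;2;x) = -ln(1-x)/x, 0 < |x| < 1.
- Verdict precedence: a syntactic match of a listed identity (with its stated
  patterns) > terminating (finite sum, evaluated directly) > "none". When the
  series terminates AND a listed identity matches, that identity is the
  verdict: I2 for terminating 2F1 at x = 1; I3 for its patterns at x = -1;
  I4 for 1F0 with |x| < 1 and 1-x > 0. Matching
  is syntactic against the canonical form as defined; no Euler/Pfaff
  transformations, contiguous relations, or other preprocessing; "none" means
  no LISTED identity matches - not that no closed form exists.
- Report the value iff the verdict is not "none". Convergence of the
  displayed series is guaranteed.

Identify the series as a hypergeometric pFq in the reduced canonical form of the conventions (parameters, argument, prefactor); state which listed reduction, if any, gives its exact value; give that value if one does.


Classification (C = -\frac{12}{11}): 2F1 with upper {1, 1}, lower {2}, argument x = -\frac{1}{3}. Verdict: the logarithmic series (I6) matches (the logarithm: parameters (1,1;2), x = -\frac{1}{3}). Hence: \left(-\frac{36}{11}\right) \cdot \ln\left(\frac{4}{3}\right).

Key observation: with t_0 = -\frac{12}{11}, the constant factors (prefactor -12/11) combine into one prefactor.
Ratio: r(k) = -\frac{1}{3} * (k+1) (k+1) / [(k+2) (k+1)] - poly over poly, x = -\frac{1}{3} from leading terms; C = -\frac{12}{11} at k = 0.


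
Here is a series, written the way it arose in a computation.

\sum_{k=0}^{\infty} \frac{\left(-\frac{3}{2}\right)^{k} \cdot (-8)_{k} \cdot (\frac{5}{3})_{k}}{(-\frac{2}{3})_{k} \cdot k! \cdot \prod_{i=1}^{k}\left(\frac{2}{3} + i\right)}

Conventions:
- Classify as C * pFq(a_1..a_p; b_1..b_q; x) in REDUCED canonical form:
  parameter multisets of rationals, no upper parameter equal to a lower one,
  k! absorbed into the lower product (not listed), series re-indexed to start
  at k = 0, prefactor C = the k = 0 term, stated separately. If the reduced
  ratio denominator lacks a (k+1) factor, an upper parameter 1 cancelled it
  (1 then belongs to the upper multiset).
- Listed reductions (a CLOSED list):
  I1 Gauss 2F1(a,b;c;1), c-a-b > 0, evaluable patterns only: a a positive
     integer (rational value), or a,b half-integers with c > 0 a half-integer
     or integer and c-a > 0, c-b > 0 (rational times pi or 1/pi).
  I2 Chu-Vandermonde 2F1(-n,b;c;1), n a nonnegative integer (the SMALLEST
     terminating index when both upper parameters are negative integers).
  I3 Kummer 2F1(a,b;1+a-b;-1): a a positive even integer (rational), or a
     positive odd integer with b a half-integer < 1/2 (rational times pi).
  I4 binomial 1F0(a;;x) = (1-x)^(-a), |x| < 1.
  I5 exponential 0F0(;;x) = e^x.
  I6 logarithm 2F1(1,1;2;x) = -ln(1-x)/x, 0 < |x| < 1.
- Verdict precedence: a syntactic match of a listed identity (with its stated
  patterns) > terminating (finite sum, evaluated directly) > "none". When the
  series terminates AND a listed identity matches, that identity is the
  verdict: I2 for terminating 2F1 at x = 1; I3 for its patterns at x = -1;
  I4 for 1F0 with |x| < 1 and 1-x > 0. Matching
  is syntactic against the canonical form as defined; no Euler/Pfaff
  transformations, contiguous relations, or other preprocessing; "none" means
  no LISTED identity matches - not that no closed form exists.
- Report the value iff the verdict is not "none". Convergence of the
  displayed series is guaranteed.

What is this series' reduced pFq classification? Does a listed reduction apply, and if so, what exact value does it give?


The series (x = -\frac{3}{2}) is 1F1: upper {-8}, lower {-\frac{2}{3}}, prefactor 1. Verdict: terminating. With -8 upstairs the series is a 9-term polynomial sum; evaluated term by term. Exact value: -\frac{946187736049}{566558720}.

Key observation: t_0 being 1, the parameter 5/3 appears in both the upper and lower lists and cancels.
Consecutive-term ratio: r(k) = -\frac{3}{2} * (k-8) / [(k-\frac{2}{3}) (k+1)] - rational in k. x = -\frac{3}{2}; t_0 = 1; negate the roots.


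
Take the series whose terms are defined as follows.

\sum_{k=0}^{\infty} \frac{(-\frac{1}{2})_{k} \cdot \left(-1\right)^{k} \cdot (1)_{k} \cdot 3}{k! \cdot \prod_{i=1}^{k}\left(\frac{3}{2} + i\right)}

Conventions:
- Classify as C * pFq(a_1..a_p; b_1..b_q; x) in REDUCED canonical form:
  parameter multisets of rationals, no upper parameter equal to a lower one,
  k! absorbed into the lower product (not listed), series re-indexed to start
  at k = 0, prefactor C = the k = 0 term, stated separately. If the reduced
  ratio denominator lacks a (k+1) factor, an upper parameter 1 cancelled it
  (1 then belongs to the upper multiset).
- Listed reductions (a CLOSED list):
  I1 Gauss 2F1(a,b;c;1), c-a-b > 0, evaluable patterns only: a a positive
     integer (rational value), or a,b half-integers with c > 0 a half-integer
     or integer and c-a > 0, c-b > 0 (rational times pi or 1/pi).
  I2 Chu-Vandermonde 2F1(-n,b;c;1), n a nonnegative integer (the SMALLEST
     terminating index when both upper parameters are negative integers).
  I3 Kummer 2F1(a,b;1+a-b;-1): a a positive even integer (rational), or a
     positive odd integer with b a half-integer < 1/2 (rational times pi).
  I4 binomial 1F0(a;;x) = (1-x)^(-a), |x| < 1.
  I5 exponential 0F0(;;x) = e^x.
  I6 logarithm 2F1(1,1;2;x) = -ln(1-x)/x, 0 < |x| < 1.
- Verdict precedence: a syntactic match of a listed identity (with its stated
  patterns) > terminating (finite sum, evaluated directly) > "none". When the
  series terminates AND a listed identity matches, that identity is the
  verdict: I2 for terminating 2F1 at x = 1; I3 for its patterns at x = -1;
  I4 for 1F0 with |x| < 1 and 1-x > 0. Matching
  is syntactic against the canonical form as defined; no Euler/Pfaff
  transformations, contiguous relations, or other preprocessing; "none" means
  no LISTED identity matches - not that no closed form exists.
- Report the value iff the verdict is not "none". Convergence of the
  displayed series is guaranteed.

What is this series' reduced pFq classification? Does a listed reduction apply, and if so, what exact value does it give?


The tell: with t_0 = 3, the lower running product (prefactor 3) is a rising factorial.
Consecutive-term ratio: r(k) = -1 * (k-\frac{1}{2}) (k+1) / [(k+\frac{5}{2}) (k+1)] - poly over poly, x = -1 from leading terms; C = 3 at k = 0.

The series (x = -1) is 2F1: upper {-\frac{1}{2}, 1}, lower {\frac{5}{2}}, prefactor 3. Verdict: Kummer's theorem (I3) fires (x = -1; c = \frac{5}{2} equals 1+a-b for upper {-\frac{1}{2}, 1}: listed pattern). Sum: \frac{9}{8} \cdot \pi.


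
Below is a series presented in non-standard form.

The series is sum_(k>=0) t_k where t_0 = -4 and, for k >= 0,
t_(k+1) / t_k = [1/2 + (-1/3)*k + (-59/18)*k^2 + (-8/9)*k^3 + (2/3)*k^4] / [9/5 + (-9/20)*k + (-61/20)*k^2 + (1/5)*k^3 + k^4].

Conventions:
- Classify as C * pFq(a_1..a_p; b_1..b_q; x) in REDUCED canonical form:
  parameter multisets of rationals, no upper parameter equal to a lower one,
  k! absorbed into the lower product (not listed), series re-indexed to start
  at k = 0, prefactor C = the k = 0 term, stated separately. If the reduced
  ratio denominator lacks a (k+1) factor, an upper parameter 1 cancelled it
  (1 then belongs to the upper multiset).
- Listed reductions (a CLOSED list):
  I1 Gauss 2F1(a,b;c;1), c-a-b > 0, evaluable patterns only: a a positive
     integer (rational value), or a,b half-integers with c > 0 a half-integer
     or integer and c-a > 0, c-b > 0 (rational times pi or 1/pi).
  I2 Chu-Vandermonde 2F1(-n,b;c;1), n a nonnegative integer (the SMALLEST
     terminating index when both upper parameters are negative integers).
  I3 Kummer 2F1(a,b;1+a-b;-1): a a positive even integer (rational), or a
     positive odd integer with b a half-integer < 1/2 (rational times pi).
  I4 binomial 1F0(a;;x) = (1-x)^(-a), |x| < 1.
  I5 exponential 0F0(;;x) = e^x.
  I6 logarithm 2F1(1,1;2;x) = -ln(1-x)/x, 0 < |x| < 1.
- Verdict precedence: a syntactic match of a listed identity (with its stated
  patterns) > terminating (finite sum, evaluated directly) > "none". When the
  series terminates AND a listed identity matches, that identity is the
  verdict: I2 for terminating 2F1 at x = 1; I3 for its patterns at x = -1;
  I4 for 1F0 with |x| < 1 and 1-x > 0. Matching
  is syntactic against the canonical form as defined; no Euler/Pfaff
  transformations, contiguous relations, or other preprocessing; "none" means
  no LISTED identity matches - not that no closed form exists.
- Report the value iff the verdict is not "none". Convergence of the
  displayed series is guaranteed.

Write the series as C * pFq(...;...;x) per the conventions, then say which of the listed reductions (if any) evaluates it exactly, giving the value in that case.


At argument 2/3: a 3F2 with upper {-3, -1/3, 1/2}, lower {-3/2, -4/5}, scaled by C = -4. Verdict: terminating at k = 3: the factor (-3)_k kills every later term; summing the 4 survivors is exact. Hence: -2378/2187.

Structural cue: with t_0 = -4, the expanded ratio factors over Q; C = -4, roots give parameters.
Step ratio: r(k) = (2/3) * (k-3) (k-1/3) (k+1/2) / [(k-3/2) (k-4/5) (k+1)] - rational in k, leading ratio (2/3); with t_0 = -4, classification follows.
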